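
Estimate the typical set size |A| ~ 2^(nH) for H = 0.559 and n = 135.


log2|A_typical| = nH = 135 * 0.559 = 75.465, so |A_typical| ~ 2^75.465 = 5.215e+22

5.215e+22


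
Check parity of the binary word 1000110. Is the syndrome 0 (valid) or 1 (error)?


Syndrome = XOR of all bits = 1 XOR 0 XOR 0 XOR 0 XOR 1 XOR 1 XOR 0 = 1

1


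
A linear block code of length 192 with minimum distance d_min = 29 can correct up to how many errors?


Correction capability = floor((d-1)/2) = floor((29-1)/2) = 14

14 errors


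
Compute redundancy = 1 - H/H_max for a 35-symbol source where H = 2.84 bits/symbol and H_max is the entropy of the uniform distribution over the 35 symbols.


H_max = log2(K) = log2(35) = 5.1293 bits/symbol. Redundancy = 1 - H/H_max = 1 - 2.84/5.1293 = 1 - 0.5537 = 0.4463

0.4463


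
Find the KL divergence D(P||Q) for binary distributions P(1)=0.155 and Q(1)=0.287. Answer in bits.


KL = p*log2(p/q) + (1-p)*log2((1-p)/(1-q)) = 0.155*log2(0.155/0.287) + 0.845*log2(0.845/0.713) = 0.0693

0.0693 bits


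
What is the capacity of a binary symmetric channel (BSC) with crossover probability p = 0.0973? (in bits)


H(p) = -p*log2(p) - (1-p)*log2(1-p) = -0.0973*log2(0.0973) - 0.9027*log2(0.9027) = 0.327066 + 0.133312 = 0.4604. C = 1 - H(p) = 1 - 0.4604 = 0.5396

0.5396 bits


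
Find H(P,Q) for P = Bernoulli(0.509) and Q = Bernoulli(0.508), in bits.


H(P,Q) = -p*log2(q) - (1-p)*log2(1-q). -0.509*log2(0.508) = 0.497344; -0.491*log2(0.492) = 0.502425. H(P,Q) = 0.497344 + 0.502425 = 0.9998

0.9998 bits


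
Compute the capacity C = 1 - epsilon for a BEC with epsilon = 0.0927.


C = 1 - epsilon = 1 - 0.0927 = 0.9073

0.9073 bits


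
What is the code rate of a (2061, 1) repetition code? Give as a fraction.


Rate = k/n = 1/2061

1/2061


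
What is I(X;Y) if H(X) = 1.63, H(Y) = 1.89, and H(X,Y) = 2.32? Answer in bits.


I(X;Y) = H(X) + H(Y) - H(X,Y) = 1.63 + 1.89 - 2.32 = 1.2

1.2 bits


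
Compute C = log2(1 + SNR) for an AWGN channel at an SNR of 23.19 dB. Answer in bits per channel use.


SNR_linear = 10^(23.19/10) = 208.4491; C = log2(1 + SNR_linear) = log2(1 + 208.4491) = 7.7105

7.7105 bits/channel use


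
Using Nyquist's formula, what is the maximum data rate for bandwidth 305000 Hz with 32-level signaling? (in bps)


Rate = 2 * B * log2(M) = 2 * 305000 * 5.0 = 3050000.0

3050000.0 bps


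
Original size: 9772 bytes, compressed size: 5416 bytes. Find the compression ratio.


Ratio = original / compressed = 9772 / 5416 = 1.8043

1.8043


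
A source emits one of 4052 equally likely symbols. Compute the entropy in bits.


H = log2(n) = log2(4052) = 11.9844

11.9844 bits


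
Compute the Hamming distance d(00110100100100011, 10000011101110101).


Count differing positions: ^ . ^ ^ . ^ ^ ^ . . ^ . ^ . ^ ^ . = 10 differences

10


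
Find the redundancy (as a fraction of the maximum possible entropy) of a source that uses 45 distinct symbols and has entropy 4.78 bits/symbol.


H_max = log2(K) = log2(45) = 5.4919 bits/symbol. Redundancy = 1 - H/H_max = 1 - 4.78/5.4919 = 1 - 0.8704 = 0.1296

0.1296


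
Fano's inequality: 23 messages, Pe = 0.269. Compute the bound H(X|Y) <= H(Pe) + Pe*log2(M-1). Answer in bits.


H(Pe) = -Pe*log2(Pe) - (1-Pe)*log2(1-Pe) = -0.269*log2(0.269) - 0.731*log2(0.731) = 0.509573 + 0.330453 = 0.84. Pe*log2(M-1) = 0.269*log2(22) = 1.199587. Bound = H(Pe) + Pe*log2(M-1) = 0.509573 + 0.330453 + 1.199587 = 2.0396

2.0396 bits


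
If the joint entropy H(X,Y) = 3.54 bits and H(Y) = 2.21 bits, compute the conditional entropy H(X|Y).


H(X|Y) = H(X,Y) - H(Y) = 3.54 - 2.21 = 1.33

1.33 bits


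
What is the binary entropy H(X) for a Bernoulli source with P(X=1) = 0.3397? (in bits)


H = -p*log2(p) - (1-p)*log2(1-p). -0.3397*log2(0.3397) = 0.529139; -0.6603*log2(0.6603) = 0.395392. H = 0.529139 + 0.395392 = 0.9245

0.9245 bits


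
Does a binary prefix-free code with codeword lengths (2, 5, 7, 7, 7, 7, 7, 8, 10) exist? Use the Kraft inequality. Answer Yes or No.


Kraft sum = sum(2^(-l_i)) = 0.3252, need <= 1. Result: satisfied (a binary prefix-free code with these lengths exists)

Yes


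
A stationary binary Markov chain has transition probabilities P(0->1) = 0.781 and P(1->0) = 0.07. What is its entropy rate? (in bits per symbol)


Stationary distribution: pi_0 = p10/(p01+p10) = 0.0823, pi_1 = 0.9177. Entropy rate H' = pi_0*H(p01) + pi_1*H(p10) = 0.0823*0.7583 + 0.9177*0.3659 = 0.3982

0.3982 bits/symbol


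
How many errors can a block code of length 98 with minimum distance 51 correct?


Correction capability = floor((d-1)/2) = floor((51-1)/2) = 25

25 errors


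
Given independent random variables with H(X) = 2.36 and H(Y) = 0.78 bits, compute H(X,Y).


For independent variables, H(X,Y) = H(X) + H(Y) = 2.36 + 0.78 = 3.14

3.14 bits


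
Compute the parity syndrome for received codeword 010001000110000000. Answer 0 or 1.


Syndrome = XOR of all bits = 0 XOR 1 XOR 0 XOR 0 XOR 0 XOR 1 XOR 0 XOR 0 XOR 0 XOR 1 XOR 1 XOR 0 XOR 0 XOR 0 XOR 0 XOR 0 XOR 0 XOR 0 = 0

0


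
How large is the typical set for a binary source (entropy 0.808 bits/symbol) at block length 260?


log2|A_typical| = nH = 260 * 0.808 = 210.08, so |A_typical| ~ 2^210.08 = 1.739e+63

1.739e+63


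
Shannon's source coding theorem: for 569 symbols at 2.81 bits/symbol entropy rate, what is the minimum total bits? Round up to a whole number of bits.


Minimum bits >= n * H = 569 * 2.81 = 1598.89, rounded up to a whole number of bits = 1599

1599 bits


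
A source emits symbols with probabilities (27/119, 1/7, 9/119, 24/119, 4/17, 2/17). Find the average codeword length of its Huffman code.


Huffman construction (repeatedly merge the two least-probable nodes; each merge adds 1 bit to every symbol beneath it): 9/119 + 2/17 = 23/119; 1/7 + 23/119 = 40/119; 24/119 + 27/119 = 3/7; 4/17 + 40/119 = 4/7; 3/7 + 4/7 = 1. Resulting codeword lengths (in the order the probabilities were given): (2, 3, 4, 2, 2, 4). L_avg = sum(p_i * l_i) = 27/119*2 + 1/7*3 + 9/119*4 + 24/119*2 + 4/17*2 + 2/17*4 = 43/17 = 2.5294

2.5294 bits


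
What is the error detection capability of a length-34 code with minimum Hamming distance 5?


Detection capability = d_min - 1 = 5 - 1 = 4

4 errors


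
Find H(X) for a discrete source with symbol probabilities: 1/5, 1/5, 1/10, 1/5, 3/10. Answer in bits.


H = -sum(p_i * log2(p_i)). Terms: -(1/5)*log2(1/5) = 0.464386; -(1/5)*log2(1/5) = 0.464386; -(1/10)*log2(1/10) = 0.332193; -(1/5)*log2(1/5) = 0.464386; -(3/10)*log2(3/10) = 0.521090. H = 0.464386 + 0.464386 + 0.332193 + 0.464386 + 0.521090 = 2.2464

2.2464 bits


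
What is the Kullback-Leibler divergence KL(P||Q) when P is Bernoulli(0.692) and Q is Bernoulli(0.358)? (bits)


KL = p*log2(p/q) + (1-p)*log2((1-p)/(1-q)) = 0.692*log2(0.692/0.358) + 0.308*log2(0.308/0.642) = 0.3316

0.3316 bits


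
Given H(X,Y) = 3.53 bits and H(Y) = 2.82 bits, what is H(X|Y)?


H(X|Y) = H(X,Y) - H(Y) = 3.53 - 2.82 = 0.71

0.71 bits


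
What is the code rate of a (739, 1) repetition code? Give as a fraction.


Rate = k/n = 1/739

1/739


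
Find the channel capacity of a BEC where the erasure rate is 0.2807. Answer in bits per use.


C = 1 - epsilon = 1 - 0.2807 = 0.7193

0.7193 bits


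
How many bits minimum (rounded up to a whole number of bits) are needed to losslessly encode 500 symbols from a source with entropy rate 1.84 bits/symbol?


Minimum bits >= n * H = 500 * 1.84 = 920.0, rounded up to a whole number of bits = 920

920 bits


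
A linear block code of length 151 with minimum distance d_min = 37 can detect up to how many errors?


Detection capability = d_min - 1 = 37 - 1 = 36

36 errors


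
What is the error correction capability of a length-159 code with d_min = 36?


Correction capability = floor((d-1)/2) = floor((36-1)/2) = 17

17 errors


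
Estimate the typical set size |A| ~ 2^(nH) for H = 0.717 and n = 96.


log2|A_typical| = nH = 96 * 0.717 = 68.832, so |A_typical| ~ 2^68.832 = 5.254e+20

5.254e+20


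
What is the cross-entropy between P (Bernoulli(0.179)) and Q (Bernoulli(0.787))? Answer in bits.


H(P,Q) = -p*log2(q) - (1-p)*log2(1-q). -0.179*log2(0.787) = 0.061856; -0.821*log2(0.213) = 1.831712. H(P,Q) = 0.061856 + 1.831712 = 1.8936

1.8936 bits


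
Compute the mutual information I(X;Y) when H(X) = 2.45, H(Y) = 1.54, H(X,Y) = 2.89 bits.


I(X;Y) = H(X) + H(Y) - H(X,Y) = 2.45 + 1.54 - 2.89 = 1.1

1.1 bits


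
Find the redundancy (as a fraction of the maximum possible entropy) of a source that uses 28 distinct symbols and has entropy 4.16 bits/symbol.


H_max = log2(K) = log2(28) = 4.8074 bits/symbol. Redundancy = 1 - H/H_max = 1 - 4.16/4.8074 = 1 - 0.8653 = 0.1347

0.1347


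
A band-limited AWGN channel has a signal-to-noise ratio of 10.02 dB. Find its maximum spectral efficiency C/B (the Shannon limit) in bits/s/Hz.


SNR_linear = 10^(10.02/10) = 10.0462; C/B = log2(1 + SNR_linear) = log2(1 + 10.0462) = 3.4655

3.4655 bits/s/Hz


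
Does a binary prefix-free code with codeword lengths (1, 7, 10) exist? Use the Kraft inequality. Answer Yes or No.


Kraft sum = sum(2^(-l_i)) = 0.5088, need <= 1. Result: satisfied (a binary prefix-free code with these lengths exists)

Yes


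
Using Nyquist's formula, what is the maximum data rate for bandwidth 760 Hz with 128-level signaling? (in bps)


Rate = 2 * B * log2(M) = 2 * 760 * 7.0 = 10640.0

10640.0 bps


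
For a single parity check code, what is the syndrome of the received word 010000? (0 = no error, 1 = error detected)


Syndrome = XOR of all bits = 0 XOR 1 XOR 0 XOR 0 XOR 0 XOR 0 = 1

1


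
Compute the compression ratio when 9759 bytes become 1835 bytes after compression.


Ratio = original / compressed = 9759 / 1835 = 5.3183

5.3183


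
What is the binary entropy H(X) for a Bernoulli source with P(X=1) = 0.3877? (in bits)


H = -p*log2(p) - (1-p)*log2(1-p). -0.3877*log2(0.3877) = 0.529981; -0.6123*log2(0.6123) = 0.433318. H = 0.529981 + 0.433318 = 0.9633

0.9633 bits


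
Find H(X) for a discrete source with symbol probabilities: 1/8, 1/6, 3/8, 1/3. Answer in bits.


H = -sum(p_i * log2(p_i)). Terms: -(1/8)*log2(1/8) = 0.375000; -(1/6)*log2(1/6) = 0.430827; -(3/8)*log2(3/8) = 0.530639; -(1/3)*log2(1/3) = 0.528321. H = 0.375000 + 0.430827 + 0.530639 + 0.528321 = 1.8648

1.8648 bits


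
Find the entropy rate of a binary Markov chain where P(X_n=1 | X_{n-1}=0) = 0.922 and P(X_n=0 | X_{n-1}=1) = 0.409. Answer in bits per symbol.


Stationary distribution: pi_0 = p10/(p01+p10) = 0.3073, pi_1 = 0.6927. Entropy rate H' = pi_0*H(p01) + pi_1*H(p10) = 0.3073*0.3951 + 0.6927*0.976 = 0.7975

0.7975 bits/symbol


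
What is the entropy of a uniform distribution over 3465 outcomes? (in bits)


H = log2(n) = log2(3465) = 11.7586

11.7586 bits


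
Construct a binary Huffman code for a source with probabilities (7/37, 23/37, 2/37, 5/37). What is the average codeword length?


Huffman construction (repeatedly merge the two least-probable nodes; each merge adds 1 bit to every symbol beneath it): 2/37 + 5/37 = 7/37; 7/37 + 7/37 = 14/37; 14/37 + 23/37 = 1. Resulting codeword lengths (in the order the probabilities were given): (2, 1, 3, 3). L_avg = sum(p_i * l_i) = 7/37*2 + 23/37*1 + 2/37*3 + 5/37*3 = 58/37 = 1.5676

1.5676 bits


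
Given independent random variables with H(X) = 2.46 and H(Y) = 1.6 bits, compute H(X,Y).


For independent variables, H(X,Y) = H(X) + H(Y) = 2.46 + 1.6 = 4.06

4.06 bits


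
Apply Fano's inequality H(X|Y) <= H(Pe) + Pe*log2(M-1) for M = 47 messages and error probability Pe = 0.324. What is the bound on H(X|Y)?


H(Pe) = -Pe*log2(Pe) - (1-Pe)*log2(1-Pe) = -0.324*log2(0.324) - 0.676*log2(0.676) = 0.526803 + 0.381876 = 0.9087. Pe*log2(M-1) = 0.324*log2(46) = 1.789634. Bound = H(Pe) + Pe*log2(M-1) = 0.526803 + 0.381876 + 1.789634 = 2.6983

2.6983 bits


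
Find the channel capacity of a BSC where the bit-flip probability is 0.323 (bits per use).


H(p) = -p*log2(p) - (1-p)*log2(1-p) = -0.323*log2(0.323) - 0.677*log2(0.677) = 0.526617 + 0.380997 = 0.9076. C = 1 - H(p) = 1 - 0.9076 = 0.0924

0.0924 bits


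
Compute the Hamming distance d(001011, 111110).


Count differing positions: ^ ^ . ^ . ^ = 4 differences

4


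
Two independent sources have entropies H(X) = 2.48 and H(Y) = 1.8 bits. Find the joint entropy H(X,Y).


For independent variables, H(X,Y) = H(X) + H(Y) = 2.48 + 1.8 = 4.28

4.28 bits


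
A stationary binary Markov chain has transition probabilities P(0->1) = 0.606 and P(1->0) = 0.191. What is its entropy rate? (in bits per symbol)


Stationary distribution: pi_0 = p10/(p01+p10) = 0.2396, pi_1 = 0.7604. Entropy rate H' = pi_0*H(p01) + pi_1*H(p10) = 0.2396*0.9673 + 0.7604*0.7036 = 0.7668

0.7668 bits/symbol


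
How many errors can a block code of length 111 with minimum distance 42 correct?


Correction capability = floor((d-1)/2) = floor((42-1)/2) = 20

20 errors


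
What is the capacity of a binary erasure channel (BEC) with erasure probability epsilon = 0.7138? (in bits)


C = 1 - epsilon = 1 - 0.7138 = 0.2862

0.2862 bits


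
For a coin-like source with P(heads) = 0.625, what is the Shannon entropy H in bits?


H = -p*log2(p) - (1-p)*log2(1-p). -0.625*log2(0.625) = 0.423795; -0.375*log2(0.375) = 0.530639. H = 0.423795 + 0.530639 = 0.9544

0.9544 bits


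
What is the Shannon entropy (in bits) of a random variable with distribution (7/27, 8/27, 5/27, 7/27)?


H = -sum(p_i * log2(p_i)). Terms: -(7/27)*log2(7/27) = 0.504916; -(8/27)*log2(8/27) = 0.519967; -(5/27)*log2(5/27) = 0.450548; -(7/27)*log2(7/27) = 0.504916. H = 0.504916 + 0.519967 + 0.450548 + 0.504916 = 1.9803

1.9803 bits


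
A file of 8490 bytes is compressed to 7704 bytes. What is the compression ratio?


Ratio = original / compressed = 8490 / 7704 = 1.102

1.102


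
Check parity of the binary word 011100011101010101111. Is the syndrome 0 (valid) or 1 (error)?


Syndrome = XOR of all bits = 0 XOR 1 XOR 1 XOR 1 XOR 0 XOR 0 XOR 0 XOR 1 XOR 1 XOR 1 XOR 0 XOR 1 XOR 0 XOR 1 XOR 0 XOR 1 XOR 0 XOR 1 XOR 1 XOR 1 XOR 1 = 1

1


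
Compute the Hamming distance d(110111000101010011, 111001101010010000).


Count differing positions: . . ^ ^ ^ . ^ . ^ ^ ^ ^ . . . . ^ ^ = 10 differences

10


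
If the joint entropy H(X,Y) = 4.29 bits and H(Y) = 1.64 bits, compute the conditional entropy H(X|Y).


H(X|Y) = H(X,Y) - H(Y) = 4.29 - 1.64 = 2.65

2.65 bits


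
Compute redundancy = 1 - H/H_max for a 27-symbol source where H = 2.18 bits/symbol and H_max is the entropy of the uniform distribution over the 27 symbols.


H_max = log2(K) = log2(27) = 4.7549 bits/symbol. Redundancy = 1 - H/H_max = 1 - 2.18/4.7549 = 1 - 0.4585 = 0.5415

0.5415


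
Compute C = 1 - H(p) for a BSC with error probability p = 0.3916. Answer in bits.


H(p) = -p*log2(p) - (1-p)*log2(1-p) = -0.3916*log2(0.3916) - 0.6084*log2(0.6084) = 0.529658 + 0.436167 = 0.9658. C = 1 - H(p) = 1 - 0.9658 = 0.0342

0.0342 bits


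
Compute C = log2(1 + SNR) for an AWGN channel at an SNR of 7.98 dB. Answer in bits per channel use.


SNR_linear = 10^(7.98/10) = 6.2806; C = log2(1 + SNR_linear) = log2(1 + 6.2806) = 2.8641

2.8641 bits/channel use


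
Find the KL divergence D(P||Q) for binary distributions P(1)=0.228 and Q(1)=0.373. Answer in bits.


KL = p*log2(p/q) + (1-p)*log2((1-p)/(1-q)) = 0.228*log2(0.228/0.373) + 0.772*log2(0.772/0.627) = 0.0698

0.0698 bits


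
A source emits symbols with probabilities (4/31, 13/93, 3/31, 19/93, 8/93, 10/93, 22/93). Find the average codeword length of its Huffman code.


Huffman construction (repeatedly merge the two least-probable nodes; each merge adds 1 bit to every symbol beneath it): 8/93 + 3/31 = 17/93; 10/93 + 4/31 = 22/93; 13/93 + 17/93 = 10/31; 19/93 + 22/93 = 41/93; 22/93 + 10/31 = 52/93; 41/93 + 52/93 = 1. Resulting codeword lengths (in the order the probabilities were given): (3, 3, 4, 2, 4, 3, 2). L_avg = sum(p_i * l_i) = 4/31*3 + 13/93*3 + 3/31*4 + 19/93*2 + 8/93*4 + 10/93*3 + 22/93*2 = 85/31 = 2.7419

2.7419 bits


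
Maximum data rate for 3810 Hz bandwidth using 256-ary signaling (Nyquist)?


Rate = 2 * B * log2(M) = 2 * 3810 * 8.0 = 60960.0

60960.0 bps


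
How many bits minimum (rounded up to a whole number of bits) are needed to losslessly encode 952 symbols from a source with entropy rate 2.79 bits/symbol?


Minimum bits >= n * H = 952 * 2.79 = 2656.08, rounded up to a whole number of bits = 2657

2657 bits


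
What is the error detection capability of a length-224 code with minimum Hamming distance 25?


Detection capability = d_min - 1 = 25 - 1 = 24

24 errors


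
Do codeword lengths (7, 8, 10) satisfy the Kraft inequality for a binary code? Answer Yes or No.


Kraft sum = sum(2^(-l_i)) = 0.0127, need <= 1. Result: satisfied (a binary prefix-free code with these lengths exists)

Yes


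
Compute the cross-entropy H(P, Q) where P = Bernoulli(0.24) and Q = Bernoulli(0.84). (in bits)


H(P,Q) = -p*log2(q) - (1-p)*log2(1-q). -0.24*log2(0.84) = 0.060369; -0.76*log2(0.16) = 2.009331. H(P,Q) = 0.060369 + 2.009331 = 2.0697

2.0697 bits


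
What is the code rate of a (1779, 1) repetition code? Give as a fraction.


Rate = k/n = 1/1779

1/1779


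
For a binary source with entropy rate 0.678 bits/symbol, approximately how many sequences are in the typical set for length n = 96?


log2|A_typical| = nH = 96 * 0.678 = 65.088, so |A_typical| ~ 2^65.088 = 3.921e+19

3.921e+19


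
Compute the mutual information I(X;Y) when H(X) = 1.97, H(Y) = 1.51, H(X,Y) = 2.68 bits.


I(X;Y) = H(X) + H(Y) - H(X,Y) = 1.97 + 1.51 - 2.68 = 0.8

0.8 bits


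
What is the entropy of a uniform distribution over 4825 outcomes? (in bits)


H = log2(n) = log2(4825) = 12.2363

12.2363 bits


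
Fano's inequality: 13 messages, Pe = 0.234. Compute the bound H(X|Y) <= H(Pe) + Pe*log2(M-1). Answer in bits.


H(Pe) = -Pe*log2(Pe) - (1-Pe)*log2(1-Pe) = -0.234*log2(0.234) - 0.766*log2(0.766) = 0.490328 + 0.294591 = 0.7849. Pe*log2(M-1) = 0.234*log2(12) = 0.838881. Bound = H(Pe) + Pe*log2(M-1) = 0.490328 + 0.294591 + 0.838881 = 1.6238

1.6238 bits


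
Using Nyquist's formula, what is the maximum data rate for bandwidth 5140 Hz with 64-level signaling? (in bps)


Rate = 2 * B * log2(M) = 2 * 5140 * 6.0 = 61680.0

61680.0 bps


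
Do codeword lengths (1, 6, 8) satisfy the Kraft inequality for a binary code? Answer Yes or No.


Kraft sum = sum(2^(-l_i)) = 0.5195, need <= 1. Result: satisfied (a binary prefix-free code with these lengths exists)

Yes


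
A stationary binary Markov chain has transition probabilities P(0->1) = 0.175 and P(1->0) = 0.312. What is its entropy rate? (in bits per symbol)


Stationary distribution: pi_0 = p10/(p01+p10) = 0.6407, pi_1 = 0.3593. Entropy rate H' = pi_0*H(p01) + pi_1*H(p10) = 0.6407*0.669 + 0.3593*0.8955 = 0.7504

0.7504 bits/symbol


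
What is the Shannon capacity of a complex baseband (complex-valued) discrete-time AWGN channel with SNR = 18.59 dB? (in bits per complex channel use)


SNR_linear = 10^(18.59/10) = 72.277; C = log2(1 + SNR_linear) = log2(1 + 72.277) = 6.1953

6.1953 bits/channel use


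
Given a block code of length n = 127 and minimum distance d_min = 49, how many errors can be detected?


Detection capability = d_min - 1 = 49 - 1 = 48

48 errors


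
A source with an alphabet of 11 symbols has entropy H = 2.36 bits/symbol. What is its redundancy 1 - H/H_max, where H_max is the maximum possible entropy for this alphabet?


H_max = log2(K) = log2(11) = 3.4594 bits/symbol. Redundancy = 1 - H/H_max = 1 - 2.36/3.4594 = 1 - 0.6822 = 0.3178

0.3178


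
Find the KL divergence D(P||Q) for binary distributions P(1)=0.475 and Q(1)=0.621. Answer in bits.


KL = p*log2(p/q) + (1-p)*log2((1-p)/(1-q)) = 0.475*log2(0.475/0.621) + 0.525*log2(0.525/0.379) = 0.0631

0.0631 bits


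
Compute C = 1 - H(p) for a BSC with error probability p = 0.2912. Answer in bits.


H(p) = -p*log2(p) - (1-p)*log2(1-p) = -0.2912*log2(0.2912) - 0.7088*log2(0.7088) = 0.518312 + 0.351954 = 0.8703. C = 1 - H(p) = 1 - 0.8703 = 0.1297

0.1297 bits


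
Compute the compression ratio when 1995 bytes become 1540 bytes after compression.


Ratio = original / compressed = 1995 / 1540 = 1.2955

1.2955


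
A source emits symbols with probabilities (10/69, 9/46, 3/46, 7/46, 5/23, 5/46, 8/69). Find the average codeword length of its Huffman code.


Huffman construction (repeatedly merge the two least-probable nodes; each merge adds 1 bit to every symbol beneath it): 3/46 + 5/46 = 4/23; 8/69 + 10/69 = 6/23; 7/46 + 4/23 = 15/46; 9/46 + 5/23 = 19/46; 6/23 + 15/46 = 27/46; 19/46 + 27/46 = 1. Resulting codeword lengths (in the order the probabilities were given): (3, 2, 4, 3, 2, 4, 3). L_avg = sum(p_i * l_i) = 10/69*3 + 9/46*2 + 3/46*4 + 7/46*3 + 5/23*2 + 5/46*4 + 8/69*3 = 127/46 = 2.7609

2.7609 bits


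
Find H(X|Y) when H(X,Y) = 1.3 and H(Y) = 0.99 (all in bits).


H(X|Y) = H(X,Y) - H(Y) = 1.3 - 0.99 = 0.31

0.31 bits


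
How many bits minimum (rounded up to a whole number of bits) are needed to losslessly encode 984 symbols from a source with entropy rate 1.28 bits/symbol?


Minimum bits >= n * H = 984 * 1.28 = 1259.52, rounded up to a whole number of bits = 1260

1260 bits


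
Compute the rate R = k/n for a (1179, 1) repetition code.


Rate = k/n = 1/1179

1/1179


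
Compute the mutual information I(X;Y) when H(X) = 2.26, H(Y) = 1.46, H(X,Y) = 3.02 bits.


I(X;Y) = H(X) + H(Y) - H(X,Y) = 2.26 + 1.46 - 3.02 = 0.7

0.7 bits


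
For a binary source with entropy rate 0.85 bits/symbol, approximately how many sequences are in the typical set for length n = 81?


log2|A_typical| = nH = 81 * 0.85 = 68.85, so |A_typical| ~ 2^68.85 = 5.320e+20

5.320e+20


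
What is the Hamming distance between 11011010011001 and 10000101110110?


Count differing positions: . ^ . ^ ^ ^ ^ ^ ^ . ^ ^ ^ ^ = 11 differences

11


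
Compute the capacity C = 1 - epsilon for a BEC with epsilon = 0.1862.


C = 1 - epsilon = 1 - 0.1862 = 0.8138

0.8138 bits


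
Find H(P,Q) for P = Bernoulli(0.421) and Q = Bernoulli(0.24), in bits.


H(P,Q) = -p*log2(q) - (1-p)*log2(1-q). -0.421*log2(0.24) = 0.866794; -0.579*log2(0.76) = 0.229243. H(P,Q) = 0.866794 + 0.229243 = 1.096

1.096 bits


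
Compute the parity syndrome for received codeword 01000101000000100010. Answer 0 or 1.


Syndrome = XOR of all bits = 0 XOR 1 XOR 0 XOR 0 XOR 0 XOR 1 XOR 0 XOR 1 XOR 0 XOR 0 XOR 0 XOR 0 XOR 0 XOR 0 XOR 1 XOR 0 XOR 0 XOR 0 XOR 1 XOR 0 = 1

1


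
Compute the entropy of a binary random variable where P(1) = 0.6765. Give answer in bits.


H = -p*log2(p) - (1-p)*log2(1-p). -0.6765*log2(0.6765) = 0.381437; -0.3235*log2(0.3235) = 0.526711. H = 0.381437 + 0.526711 = 0.9081

0.9081 bits


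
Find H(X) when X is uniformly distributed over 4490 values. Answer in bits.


H = log2(n) = log2(4490) = 12.1325

12.1325 bits


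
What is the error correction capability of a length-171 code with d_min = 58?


Correction capability = floor((d-1)/2) = floor((58-1)/2) = 28

28 errors


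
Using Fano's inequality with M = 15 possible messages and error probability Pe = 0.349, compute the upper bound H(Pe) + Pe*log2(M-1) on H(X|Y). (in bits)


H(Pe) = -Pe*log2(Pe) - (1-Pe)*log2(1-Pe) = -0.349*log2(0.349) - 0.651*log2(0.651) = 0.530027 + 0.403145 = 0.9332. Pe*log2(M-1) = 0.349*log2(14) = 1.328767. Bound = H(Pe) + Pe*log2(M-1) = 0.530027 + 0.403145 + 1.328767 = 2.2619

2.2619 bits


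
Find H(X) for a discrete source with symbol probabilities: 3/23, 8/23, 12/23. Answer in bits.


H = -sum(p_i * log2(p_i)). Terms: -(3/23)*log2(3/23) = 0.383296; -(8/23)*log2(8/23) = 0.529935; -(12/23)*log2(12/23) = 0.489704. H = 0.383296 + 0.529935 + 0.489704 = 1.4029

1.4029 bits


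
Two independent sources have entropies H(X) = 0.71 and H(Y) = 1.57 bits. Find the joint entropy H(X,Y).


For independent variables, H(X,Y) = H(X) + H(Y) = 0.71 + 1.57 = 2.28

2.28 bits


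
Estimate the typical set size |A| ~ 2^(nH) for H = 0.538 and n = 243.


log2|A_typical| = nH = 243 * 0.538 = 130.734, so |A_typical| ~ 2^130.734 = 2.264e+39

2.264e+39


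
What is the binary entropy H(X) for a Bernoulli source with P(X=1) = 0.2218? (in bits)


H = -p*log2(p) - (1-p)*log2(1-p). -0.2218*log2(0.2218) = 0.481898; -0.7782*log2(0.7782) = 0.281543. H = 0.481898 + 0.281543 = 0.7634

0.7634 bits


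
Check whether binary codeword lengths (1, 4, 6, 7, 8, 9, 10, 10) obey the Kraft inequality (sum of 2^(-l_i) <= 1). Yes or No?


Kraft sum = sum(2^(-l_i)) = 0.5938, need <= 1. Result: satisfied (a binary prefix-free code with these lengths exists)

Yes


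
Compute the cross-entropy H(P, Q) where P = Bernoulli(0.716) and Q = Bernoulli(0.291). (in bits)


H(P,Q) = -p*log2(q) - (1-p)*log2(1-q). -0.716*log2(0.291) = 1.275131; -0.284*log2(0.709) = 0.140904. H(P,Q) = 1.275131 + 0.140904 = 1.416

1.416 bits


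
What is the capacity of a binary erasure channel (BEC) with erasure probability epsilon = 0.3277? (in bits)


C = 1 - epsilon = 1 - 0.3277 = 0.6723

0.6723 bits


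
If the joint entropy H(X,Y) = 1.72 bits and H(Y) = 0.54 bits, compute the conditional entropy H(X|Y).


H(X|Y) = H(X,Y) - H(Y) = 1.72 - 0.54 = 1.18

1.18 bits


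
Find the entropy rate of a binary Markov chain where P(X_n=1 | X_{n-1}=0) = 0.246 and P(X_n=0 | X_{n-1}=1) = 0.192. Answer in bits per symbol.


Stationary distribution: pi_0 = p10/(p01+p10) = 0.4384, pi_1 = 0.5616. Entropy rate H' = pi_0*H(p01) + pi_1*H(p10) = 0.4384*0.8049 + 0.5616*0.7056 = 0.7491

0.7491 bits/symbol


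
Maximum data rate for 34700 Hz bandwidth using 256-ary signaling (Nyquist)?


Rate = 2 * B * log2(M) = 2 * 34700 * 8.0 = 555200.0

555200.0 bps


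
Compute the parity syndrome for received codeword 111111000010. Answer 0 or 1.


Syndrome = XOR of all bits = 1 XOR 1 XOR 1 XOR 1 XOR 1 XOR 1 XOR 0 XOR 0 XOR 0 XOR 0 XOR 1 XOR 0 = 1

1


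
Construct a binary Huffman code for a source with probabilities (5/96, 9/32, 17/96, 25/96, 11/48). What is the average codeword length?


Huffman construction (repeatedly merge the two least-probable nodes; each merge adds 1 bit to every symbol beneath it): 5/96 + 17/96 = 11/48; 11/48 + 11/48 = 11/24; 25/96 + 9/32 = 13/24; 11/24 + 13/24 = 1. Resulting codeword lengths (in the order the probabilities were given): (3, 2, 3, 2, 2). L_avg = sum(p_i * l_i) = 5/96*3 + 9/32*2 + 17/96*3 + 25/96*2 + 11/48*2 = 107/48 = 2.2292

2.2292 bits


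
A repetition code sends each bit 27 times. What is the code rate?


Rate = k/n = 1/27

1/27


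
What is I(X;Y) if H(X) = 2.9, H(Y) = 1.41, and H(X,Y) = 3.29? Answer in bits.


I(X;Y) = H(X) + H(Y) - H(X,Y) = 2.9 + 1.41 - 3.29 = 1.02

1.02 bits


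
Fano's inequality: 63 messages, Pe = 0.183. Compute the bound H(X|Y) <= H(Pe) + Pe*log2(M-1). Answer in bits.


H(Pe) = -Pe*log2(Pe) - (1-Pe)*log2(1-Pe) = -0.183*log2(0.183) - 0.817*log2(0.817) = 0.448365 + 0.238231 = 0.6866. Pe*log2(M-1) = 0.183*log2(62) = 1.089618. Bound = H(Pe) + Pe*log2(M-1) = 0.448365 + 0.238231 + 1.089618 = 1.7762

1.7762 bits


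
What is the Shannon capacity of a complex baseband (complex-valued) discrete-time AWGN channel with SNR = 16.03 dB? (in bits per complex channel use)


SNR_linear = 10^(16.03/10) = 40.0867; C = log2(1 + SNR_linear) = log2(1 + 40.0867) = 5.3606

5.3606 bits/channel use


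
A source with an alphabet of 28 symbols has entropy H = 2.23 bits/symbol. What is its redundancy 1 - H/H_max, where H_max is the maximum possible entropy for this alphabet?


H_max = log2(K) = log2(28) = 4.8074 bits/symbol. Redundancy = 1 - H/H_max = 1 - 2.23/4.8074 = 1 - 0.4639 = 0.5361

0.5361


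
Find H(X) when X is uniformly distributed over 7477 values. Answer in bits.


H = log2(n) = log2(7477) = 12.8682

12.8682 bits


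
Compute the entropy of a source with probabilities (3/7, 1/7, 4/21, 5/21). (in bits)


H = -sum(p_i * log2(p_i)). Terms: -(3/7)*log2(3/7) = 0.523882; -(1/7)*log2(1/7) = 0.401051; -(4/21)*log2(4/21) = 0.455680; -(5/21)*log2(5/21) = 0.492950. H = 0.523882 + 0.401051 + 0.455680 + 0.492950 = 1.8736

1.8736 bits


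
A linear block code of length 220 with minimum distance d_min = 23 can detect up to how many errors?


Detection capability = d_min - 1 = 23 - 1 = 22

22 errors


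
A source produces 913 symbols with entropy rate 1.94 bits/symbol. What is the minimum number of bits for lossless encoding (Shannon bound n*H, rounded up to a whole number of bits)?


Minimum bits >= n * H = 913 * 1.94 = 1771.22, rounded up to a whole number of bits = 1772

1772 bits


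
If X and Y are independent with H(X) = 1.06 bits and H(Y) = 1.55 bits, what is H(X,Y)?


For independent variables, H(X,Y) = H(X) + H(Y) = 1.06 + 1.55 = 2.61

2.61 bits


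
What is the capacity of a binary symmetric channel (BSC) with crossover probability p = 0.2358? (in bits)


H(p) = -p*log2(p) - (1-p)*log2(1-p) = -0.2358*log2(0.2358) - 0.7642*log2(0.7642) = 0.491493 + 0.296493 = 0.788. C = 1 - H(p) = 1 - 0.788 = 0.212

0.212 bits


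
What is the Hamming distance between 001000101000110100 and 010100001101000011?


Count differing positions: . ^ ^ ^ . . ^ . . ^ . ^ ^ ^ . ^ ^ ^ = 11 differences

11


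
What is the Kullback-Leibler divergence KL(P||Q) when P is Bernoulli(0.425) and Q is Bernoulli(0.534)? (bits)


KL = p*log2(p/q) + (1-p)*log2((1-p)/(1-q)) = 0.425*log2(0.425/0.534) + 0.575*log2(0.575/0.466) = 0.0344

0.0344 bits


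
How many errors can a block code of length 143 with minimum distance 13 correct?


Correction capability = floor((d-1)/2) = floor((13-1)/2) = 6

6 errors


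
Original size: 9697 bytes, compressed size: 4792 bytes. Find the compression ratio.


Ratio = original / compressed = 9697 / 4792 = 2.0236

2.0236


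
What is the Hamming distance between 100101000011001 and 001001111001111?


Count differing positions: ^ . ^ ^ . . ^ ^ ^ . ^ . ^ ^ . = 9 differences

9


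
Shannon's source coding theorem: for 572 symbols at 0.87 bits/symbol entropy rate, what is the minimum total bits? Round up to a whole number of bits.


Minimum bits >= n * H = 572 * 0.87 = 497.64, rounded up to a whole number of bits = 498

498 bits


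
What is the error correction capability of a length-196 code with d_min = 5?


Correction capability = floor((d-1)/2) = floor((5-1)/2) = 2

2 errors


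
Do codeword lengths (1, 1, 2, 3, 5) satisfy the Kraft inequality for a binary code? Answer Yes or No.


Kraft sum = sum(2^(-l_i)) = 1.4062, need <= 1. Result: violated (a binary prefix-free code with these lengths cannot exist)

No


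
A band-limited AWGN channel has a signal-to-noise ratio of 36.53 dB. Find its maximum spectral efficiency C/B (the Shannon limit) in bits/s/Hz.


SNR_linear = 10^(36.53/10) = 4497.7985; C/B = log2(1 + SNR_linear) = log2(1 + 4497.7985) = 12.1353

12.1353 bits/s/Hz


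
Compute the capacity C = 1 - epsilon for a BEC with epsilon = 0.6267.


C = 1 - epsilon = 1 - 0.6267 = 0.3733

0.3733 bits


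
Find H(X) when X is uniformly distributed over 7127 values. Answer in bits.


H = log2(n) = log2(7127) = 12.7991

12.7991 bits


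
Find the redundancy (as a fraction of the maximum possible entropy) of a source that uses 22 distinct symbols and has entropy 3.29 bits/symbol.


H_max = log2(K) = log2(22) = 4.4594 bits/symbol. Redundancy = 1 - H/H_max = 1 - 3.29/4.4594 = 1 - 0.7378 = 0.2622

0.2622


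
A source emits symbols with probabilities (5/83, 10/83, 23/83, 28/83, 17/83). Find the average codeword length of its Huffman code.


Huffman construction (repeatedly merge the two least-probable nodes; each merge adds 1 bit to every symbol beneath it): 5/83 + 10/83 = 15/83; 15/83 + 17/83 = 32/83; 23/83 + 28/83 = 51/83; 32/83 + 51/83 = 1. Resulting codeword lengths (in the order the probabilities were given): (3, 3, 2, 2, 2). L_avg = sum(p_i * l_i) = 5/83*3 + 10/83*3 + 23/83*2 + 28/83*2 + 17/83*2 = 181/83 = 2.1807

2.1807 bits


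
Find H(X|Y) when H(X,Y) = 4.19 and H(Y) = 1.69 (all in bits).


H(X|Y) = H(X,Y) - H(Y) = 4.19 - 1.69 = 2.5

2.5 bits


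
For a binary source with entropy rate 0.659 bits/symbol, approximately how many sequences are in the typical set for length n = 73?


log2|A_typical| = nH = 73 * 0.659 = 48.107, so |A_typical| ~ 2^48.107 = 3.031e+14

3.031e+14


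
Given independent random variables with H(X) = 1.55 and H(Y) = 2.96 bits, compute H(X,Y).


For independent variables, H(X,Y) = H(X) + H(Y) = 1.55 + 2.96 = 4.51

4.51 bits


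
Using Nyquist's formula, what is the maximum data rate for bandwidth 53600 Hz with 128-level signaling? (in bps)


Rate = 2 * B * log2(M) = 2 * 53600 * 7.0 = 750400.0

750400.0 bps


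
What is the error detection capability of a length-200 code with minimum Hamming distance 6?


Detection capability = d_min - 1 = 6 - 1 = 5

5 errors


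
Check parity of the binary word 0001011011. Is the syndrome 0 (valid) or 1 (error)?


Syndrome = XOR of all bits = 0 XOR 0 XOR 0 XOR 1 XOR 0 XOR 1 XOR 1 XOR 0 XOR 1 XOR 1 = 1

1


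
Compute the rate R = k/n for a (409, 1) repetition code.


Rate = k/n = 1/409

1/409


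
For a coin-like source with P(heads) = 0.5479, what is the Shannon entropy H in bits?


H = -p*log2(p) - (1-p)*log2(1-p). -0.5479*log2(0.5479) = 0.475586; -0.4521*log2(0.4521) = 0.517784. H = 0.475586 + 0.517784 = 0.9934

0.9934 bits


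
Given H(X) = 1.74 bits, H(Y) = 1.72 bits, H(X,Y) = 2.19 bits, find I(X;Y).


I(X;Y) = H(X) + H(Y) - H(X,Y) = 1.74 + 1.72 - 2.19 = 1.27

1.27 bits


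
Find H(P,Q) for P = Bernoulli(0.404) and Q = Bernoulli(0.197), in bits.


H(P,Q) = -p*log2(q) - (1-p)*log2(1-q). -0.404*log2(0.197) = 0.946868; -0.596*log2(0.803) = 0.188651. H(P,Q) = 0.946868 + 0.188651 = 1.1355

1.1355 bits


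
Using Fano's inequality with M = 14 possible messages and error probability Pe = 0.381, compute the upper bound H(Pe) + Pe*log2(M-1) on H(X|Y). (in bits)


H(Pe) = -Pe*log2(Pe) - (1-Pe)*log2(1-Pe) = -0.381*log2(0.381) - 0.619*log2(0.619) = 0.530404 + 0.428341 = 0.9587. Pe*log2(M-1) = 0.381*log2(13) = 1.409868. Bound = H(Pe) + Pe*log2(M-1) = 0.530404 + 0.428341 + 1.409868 = 2.3686

2.3686 bits


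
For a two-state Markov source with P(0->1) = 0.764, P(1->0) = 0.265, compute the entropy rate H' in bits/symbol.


Stationary distribution: pi_0 = p10/(p01+p10) = 0.2575, pi_1 = 0.7425. Entropy rate H' = pi_0*H(p01) + pi_1*H(p10) = 0.2575*0.7883 + 0.7425*0.8342 = 0.8224

0.8224 bits/symbol


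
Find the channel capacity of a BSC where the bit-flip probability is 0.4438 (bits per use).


H(p) = -p*log2(p) - (1-p)*log2(1-p) = -0.4438*log2(0.4438) - 0.5562*log2(0.5562) = 0.520142 + 0.470726 = 0.9909. C = 1 - H(p) = 1 - 0.9909 = 0.0091

0.0091 bits


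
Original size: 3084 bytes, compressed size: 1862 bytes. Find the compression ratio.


Ratio = original / compressed = 3084 / 1862 = 1.6563

1.6563


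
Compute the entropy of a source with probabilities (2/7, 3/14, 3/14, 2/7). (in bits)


H = -sum(p_i * log2(p_i)). Terms: -(2/7)*log2(2/7) = 0.516387; -(3/14)*log2(3/14) = 0.476227; -(3/14)*log2(3/14) = 0.476227; -(2/7)*log2(2/7) = 0.516387. H = 0.516387 + 0.476227 + 0.476227 + 0.516387 = 1.9852

1.9852 bits


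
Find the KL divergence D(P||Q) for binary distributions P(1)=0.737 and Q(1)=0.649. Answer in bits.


KL = p*log2(p/q) + (1-p)*log2((1-p)/(1-q)) = 0.737*log2(0.737/0.649) + 0.263*log2(0.263/0.351) = 0.0257

0.0257 bits


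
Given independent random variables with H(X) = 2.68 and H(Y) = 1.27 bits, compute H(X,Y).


For independent variables, H(X,Y) = H(X) + H(Y) = 2.68 + 1.27 = 3.95

3.95 bits


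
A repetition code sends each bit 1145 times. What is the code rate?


Rate = k/n = 1/1145

1/1145


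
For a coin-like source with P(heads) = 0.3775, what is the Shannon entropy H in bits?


H = -p*log2(p) - (1-p)*log2(1-p). -0.3775*log2(0.3775) = 0.530558; -0.6225*log2(0.6225) = 0.425699. H = 0.530558 + 0.425699 = 0.9563

0.9563 bits


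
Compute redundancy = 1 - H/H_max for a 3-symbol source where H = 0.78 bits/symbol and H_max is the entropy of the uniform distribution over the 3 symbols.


H_max = log2(K) = log2(3) = 1.585 bits/symbol. Redundancy = 1 - H/H_max = 1 - 0.78/1.585 = 1 - 0.4921 = 0.5079

0.5079


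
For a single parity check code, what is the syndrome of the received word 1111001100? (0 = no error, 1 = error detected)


Syndrome = XOR of all bits = 1 XOR 1 XOR 1 XOR 1 XOR 0 XOR 0 XOR 1 XOR 1 XOR 0 XOR 0 = 0

0


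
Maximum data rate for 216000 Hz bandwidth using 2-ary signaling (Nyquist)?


Rate = 2 * B * log2(M) = 2 * 216000 * 1.0 = 432000.0

432000.0 bps


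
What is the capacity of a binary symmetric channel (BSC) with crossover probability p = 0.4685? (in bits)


H(p) = -p*log2(p) - (1-p)*log2(1-p) = -0.4685*log2(0.4685) - 0.5315*log2(0.5315) = 0.512482 + 0.484653 = 0.9971. C = 1 - H(p) = 1 - 0.9971 = 0.0029

0.0029 bits


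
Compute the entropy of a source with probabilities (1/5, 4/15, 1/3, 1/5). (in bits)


H = -sum(p_i * log2(p_i)). Terms: -(1/5)*log2(1/5) = 0.464386; -(4/15)*log2(4/15) = 0.508504; -(1/3)*log2(1/3) = 0.528321; -(1/5)*log2(1/5) = 0.464386. H = 0.464386 + 0.508504 + 0.528321 + 0.464386 = 1.9656

1.9656 bits


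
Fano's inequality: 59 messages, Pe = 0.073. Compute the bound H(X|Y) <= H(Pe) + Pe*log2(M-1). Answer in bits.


H(Pe) = -Pe*log2(Pe) - (1-Pe)*log2(1-Pe) = -0.073*log2(0.073) - 0.927*log2(0.927) = 0.275645 + 0.101376 = 0.377. Pe*log2(M-1) = 0.073*log2(58) = 0.427633. Bound = H(Pe) + Pe*log2(M-1) = 0.275645 + 0.101376 + 0.427633 = 0.8047

0.8047 bits


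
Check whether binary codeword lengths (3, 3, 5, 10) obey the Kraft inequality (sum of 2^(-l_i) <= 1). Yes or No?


Kraft sum = sum(2^(-l_i)) = 0.2822, need <= 1. Result: satisfied (a binary prefix-free code with these lengths exists)

Yes


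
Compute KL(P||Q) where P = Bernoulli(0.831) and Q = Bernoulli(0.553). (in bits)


KL = p*log2(p/q) + (1-p)*log2((1-p)/(1-q)) = 0.831*log2(0.831/0.553) + 0.169*log2(0.169/0.447) = 0.2511

0.2511 bits


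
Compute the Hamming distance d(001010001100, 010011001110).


Count differing positions: . ^ ^ . . ^ . . . . ^ . = 4 differences

4


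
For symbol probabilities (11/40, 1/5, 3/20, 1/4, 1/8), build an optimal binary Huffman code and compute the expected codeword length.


Huffman construction (repeatedly merge the two least-probable nodes; each merge adds 1 bit to every symbol beneath it): 1/8 + 3/20 = 11/40; 1/5 + 1/4 = 9/20; 11/40 + 11/40 = 11/20; 9/20 + 11/20 = 1. Resulting codeword lengths (in the order the probabilities were given): (2, 2, 3, 2, 3). L_avg = sum(p_i * l_i) = 11/40*2 + 1/5*2 + 3/20*3 + 1/4*2 + 1/8*3 = 91/40 = 2.275

2.275 bits


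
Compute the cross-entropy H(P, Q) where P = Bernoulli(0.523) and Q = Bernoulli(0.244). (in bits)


H(P,Q) = -p*log2(q) - (1-p)*log2(1-q). -0.523*log2(0.244) = 1.064330; -0.477*log2(0.756) = 0.192489. H(P,Q) = 1.064330 + 0.192489 = 1.2568

1.2568 bits


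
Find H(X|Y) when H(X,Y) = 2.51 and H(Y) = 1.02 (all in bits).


H(X|Y) = H(X,Y) - H(Y) = 2.51 - 1.02 = 1.49

1.49 bits


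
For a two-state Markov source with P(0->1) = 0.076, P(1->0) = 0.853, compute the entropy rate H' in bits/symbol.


Stationary distribution: pi_0 = p10/(p01+p10) = 0.9182, pi_1 = 0.0818. Entropy rate H' = pi_0*H(p01) + pi_1*H(p10) = 0.9182*0.3879 + 0.0818*0.6023 = 0.4055

0.4055 bits/symbol


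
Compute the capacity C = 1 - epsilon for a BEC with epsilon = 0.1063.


C = 1 - epsilon = 1 - 0.1063 = 0.8937

0.8937 bits
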